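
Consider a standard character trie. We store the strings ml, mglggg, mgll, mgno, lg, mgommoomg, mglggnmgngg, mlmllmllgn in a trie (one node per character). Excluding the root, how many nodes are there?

Trie structure (* marks end of a word):
(root)
├─ l
│  └─ g *
└─ m
   ├─ g
   │  ├─ l
   │  │  ├─ g
   │  │  │  └─ g
   │  │  │     ├─ g *
   │  │  │     └─ n
   │  │  │        └─ m
   │  │  │           └─ g
   │  │  │              └─ n
   │  │  │                 └─ g
   │  │  │                    └─ g *
   │  │  └─ l *
   │  ├─ n
   │  │  └─ o *
   │  └─ o
   │     └─ m
   │        └─ m
   │           └─ o
   │              └─ o
   │                 └─ m
   │                    └─ g *
   └─ l *
      └─ m
         └─ l
            └─ l
               └─ m
                  └─ l
                     └─ l
                        └─ g
                           └─ n *
Counting every labelled node above: 33.

33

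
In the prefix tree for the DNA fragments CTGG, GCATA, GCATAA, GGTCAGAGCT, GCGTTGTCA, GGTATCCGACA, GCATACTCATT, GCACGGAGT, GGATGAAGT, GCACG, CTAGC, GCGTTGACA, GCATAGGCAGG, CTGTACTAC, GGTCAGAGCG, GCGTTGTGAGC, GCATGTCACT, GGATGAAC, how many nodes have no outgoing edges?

16

A leaf is a node with no children — equivalently, the end of a word that is not a proper prefix of any other stored word.
Those words: "CTAGC", "CTGG", "CTGTACTAC", "GCACGGAGT", "GCATAA", "GCATACTCATT", "GCATAGGCAGG", "GCATGTCACT", "GCGTTGACA", "GCGTTGTCA", "GCGTTGTGAGC", "GGATGAAC", "GGATGAAGT", "GGTATCCGACA", "GGTCAGAGCG", "GGTCAGAGCT"
Leaf count: 16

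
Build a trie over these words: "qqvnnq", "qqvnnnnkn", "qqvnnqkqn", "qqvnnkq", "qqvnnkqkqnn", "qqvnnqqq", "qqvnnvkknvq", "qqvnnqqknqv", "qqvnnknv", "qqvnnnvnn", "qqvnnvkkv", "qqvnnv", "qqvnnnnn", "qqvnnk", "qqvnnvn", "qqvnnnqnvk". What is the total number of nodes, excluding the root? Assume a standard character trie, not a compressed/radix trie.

43

Insert word by word; a character creates a node only if that edge doesn't already exist:
  "qqvnnq" → 6 new (q, q, v, n, n, q)
  "qqvnnnnkn" → prefix "qqvnn" already present; 4 new (n, n, k, n)
  "qqvnnqkqn" → prefix "qqvnnq" already present; 3 new (k, q, n)
  "qqvnnkq" → prefix "qqvnn" already present; 2 new (k, q)
  "qqvnnkqkqnn" → prefix "qqvnnkq" already present; 4 new (k, q, n, n)
  "qqvnnqqq" → prefix "qqvnnq" already present; 2 new (q, q)
  "qqvnnvkknvq" → prefix "qqvnn" already present; 6 new (v, k, k, n, v, q)
  "qqvnnqqknqv" → prefix "qqvnnqq" already present; 4 new (k, n, q, v)
  "qqvnnknv" → prefix "qqvnnk" already present; 2 new (n, v)
  "qqvnnnvnn" → prefix "qqvnnn" already present; 3 new (v, n, n)
  "qqvnnvkkv" → prefix "qqvnnvkk" already present; 1 new (v)
  "qqvnnv" → prefix "qqvnnv" already present; 0 new (none)
  "qqvnnnnn" → prefix "qqvnnnn" already present; 1 new (n)
  "qqvnnk" → prefix "qqvnnk" already present; 0 new (none)
  "qqvnnvn" → prefix "qqvnnv" already present; 1 new (n)
  "qqvnnnqnvk" → prefix "qqvnnn" already present; 4 new (q, n, v, k)
Total nodes = 6 + 4 + 3 + 2 + 4 + 2 + 6 + 4 + 2 + 3 + 1 + 0 + 1 + 0 + 1 + 4 = 43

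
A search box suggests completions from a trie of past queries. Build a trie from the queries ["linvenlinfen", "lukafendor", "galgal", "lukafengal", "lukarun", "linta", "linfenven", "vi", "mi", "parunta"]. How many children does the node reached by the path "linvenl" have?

Follow the path "linvenl" to its node, then look at its outgoing edges.
Distinct next characters after "linvenl": i.
That node has 1 child edge.

1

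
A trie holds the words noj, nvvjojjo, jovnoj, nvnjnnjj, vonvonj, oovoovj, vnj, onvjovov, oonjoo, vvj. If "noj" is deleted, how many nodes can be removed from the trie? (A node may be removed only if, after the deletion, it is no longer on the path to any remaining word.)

2

After clearing the end-marker at "noj", prune upward until reaching a node still needed by another word.
The suffix "oj" (2 nodes) is used only by "noj"; the node for "n" still has the child "v", so pruning stops there.
Nodes removed: 2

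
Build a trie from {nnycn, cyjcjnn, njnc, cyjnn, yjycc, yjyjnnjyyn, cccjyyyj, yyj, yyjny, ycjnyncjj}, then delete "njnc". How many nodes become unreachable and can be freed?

Walk "njnc" from the leaf back toward the root, removing each node that no remaining word uses.
The suffix "jnc" (3 nodes) is used only by "njnc"; the node for "n" still has the child "n", so pruning stops there.
Nodes removed: 3

3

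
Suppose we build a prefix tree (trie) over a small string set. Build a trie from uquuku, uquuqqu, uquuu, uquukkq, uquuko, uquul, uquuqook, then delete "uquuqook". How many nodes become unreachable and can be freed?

A node on "uquuqook"'s path can go only if nothing else ends at it or branches off below it.
The suffix "ook" (3 nodes) is used only by "uquuqook"; the node for "uquuq" still has the child "q", so pruning stops there.
Nodes removed: 3

3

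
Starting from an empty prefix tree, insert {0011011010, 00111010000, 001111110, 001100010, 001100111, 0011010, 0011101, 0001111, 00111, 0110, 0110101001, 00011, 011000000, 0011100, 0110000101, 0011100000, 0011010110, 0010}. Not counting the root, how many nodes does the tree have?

Trace insertions, counting only characters that open a new branch:
  "0011011010" → 10 new (0, 0, 1, 1, 0, 1, 1, 0, 1, 0)
  "00111010000" → prefix "0011" already present; 7 new (1, 0, 1, 0, 0, 0, 0)
  "001111110" → prefix "00111" already present; 4 new (1, 1, 1, 0)
  "001100010" → prefix "00110" already present; 4 new (0, 0, 1, 0)
  "001100111" → prefix "001100" already present; 3 new (1, 1, 1)
  "0011010" → prefix "001101" already present; 1 new (0)
  "0011101" → prefix "0011101" already present; 0 new (none)
  "0001111" → prefix "00" already present; 5 new (0, 1, 1, 1, 1)
  "00111" → prefix "00111" already present; 0 new (none)
  "0110" → prefix "0" already present; 3 new (1, 1, 0)
  "0110101001" → prefix "0110" already present; 6 new (1, 0, 1, 0, 0, 1)
  "00011" → prefix "00011" already present; 0 new (none)
  "011000000" → prefix "0110" already present; 5 new (0, 0, 0, 0, 0)
  "0011100" → prefix "001110" already present; 1 new (0)
  "0110000101" → prefix "0110000" already present; 3 new (1, 0, 1)
  "0011100000" → prefix "0011100" already present; 3 new (0, 0, 0)
  "0011010110" → prefix "0011010" already present; 3 new (1, 1, 0)
  "0010" → prefix "001" already present; 1 new (0)
Total nodes = 10 + 7 + 4 + 4 + 3 + 1 + 0 + 5 + 0 + 3 + 6 + 0 + 5 + 1 + 3 + 3 + 3 + 1 = 59

59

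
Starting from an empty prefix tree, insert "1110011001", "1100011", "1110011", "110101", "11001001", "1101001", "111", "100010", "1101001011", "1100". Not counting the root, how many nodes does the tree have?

32

Count nodes per top-level branch (shared prefixes stored once):
  '1'-branch (100010, 1100, 1100011, 11001001, 1101001, 1101001011, 110101, 111, 1110011, 1110011001): 32 nodes
Sum: 32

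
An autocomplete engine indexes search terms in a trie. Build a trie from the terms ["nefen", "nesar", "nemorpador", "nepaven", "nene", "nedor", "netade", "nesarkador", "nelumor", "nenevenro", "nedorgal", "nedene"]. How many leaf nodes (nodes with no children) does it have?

9

Leaves are exactly the stored words that no other stored word extends.
Those words: "nedene", "nedorgal", "nefen", "nelumor", "nemorpador", "nenevenro", "nepaven", "nesarkador", "netade"
Leaf count: 9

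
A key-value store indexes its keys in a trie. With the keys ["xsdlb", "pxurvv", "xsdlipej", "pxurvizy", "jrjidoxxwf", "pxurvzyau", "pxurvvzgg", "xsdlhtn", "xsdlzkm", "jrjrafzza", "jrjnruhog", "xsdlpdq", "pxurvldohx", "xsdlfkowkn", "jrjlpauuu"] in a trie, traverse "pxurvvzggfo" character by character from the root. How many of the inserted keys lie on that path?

2

Walk "pxurvvzggfo" from the root; an end-of-word marker is hit whenever a stored word is a prefix of "pxurvvzggfo".
Prefixes of the query that are stored words: "pxurvv", "pxurvvzgg"
Count: 2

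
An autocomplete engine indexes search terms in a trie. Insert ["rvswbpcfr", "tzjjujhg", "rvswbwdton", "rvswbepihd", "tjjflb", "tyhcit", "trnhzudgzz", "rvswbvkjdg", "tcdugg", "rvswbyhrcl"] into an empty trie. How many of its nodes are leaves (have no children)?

A leaf is a node with no children — equivalently, the end of a word that is not a proper prefix of any other stored word.
Those words: "rvswbepihd", "rvswbpcfr", "rvswbvkjdg", "rvswbwdton", "rvswbyhrcl", "tcdugg", "tjjflb", "trnhzudgzz", "tyhcit", "tzjjujhg"
Leaf count: 10

10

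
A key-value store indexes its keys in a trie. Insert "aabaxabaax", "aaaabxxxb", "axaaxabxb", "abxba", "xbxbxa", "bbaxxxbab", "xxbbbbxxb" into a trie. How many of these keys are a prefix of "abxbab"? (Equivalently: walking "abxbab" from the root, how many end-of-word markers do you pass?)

1

Walk "abxbab" from the root; an end-of-word marker is hit whenever a stored word is a prefix of "abxbab".
Prefixes of the query that are stored words: "abxba"
Count: 1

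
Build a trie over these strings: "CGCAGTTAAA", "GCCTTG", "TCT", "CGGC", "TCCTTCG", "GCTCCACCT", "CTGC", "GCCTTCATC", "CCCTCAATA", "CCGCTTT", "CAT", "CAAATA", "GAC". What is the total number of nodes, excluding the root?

61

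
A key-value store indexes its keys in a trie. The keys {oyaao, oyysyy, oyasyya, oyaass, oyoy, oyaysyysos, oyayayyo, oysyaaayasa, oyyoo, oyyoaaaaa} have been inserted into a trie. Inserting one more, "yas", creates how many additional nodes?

3

No existing word starts with "y", so every character of "yas" needs a new node.
3 − 0 = 3 new nodes.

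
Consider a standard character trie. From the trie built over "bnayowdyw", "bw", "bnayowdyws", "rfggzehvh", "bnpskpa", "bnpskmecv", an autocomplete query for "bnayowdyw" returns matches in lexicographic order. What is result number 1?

bnayowdyw

Words with prefix "bnayowdyw", in lexicographic order: "bnayowdyw", "bnayowdyws"
Position 1: bnayowdyw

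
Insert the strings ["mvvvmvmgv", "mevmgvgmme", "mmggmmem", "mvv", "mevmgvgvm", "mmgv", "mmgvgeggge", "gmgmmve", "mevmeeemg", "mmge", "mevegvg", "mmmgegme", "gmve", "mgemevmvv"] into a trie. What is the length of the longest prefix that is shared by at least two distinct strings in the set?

The deepest shared node is where two words last agree before diverging.
"mevmgvgmme" and "mevmgvgvm" agree on "mevmgvg" (7 characters) before diverging; nothing deeper is shared.
Longest shared-prefix length: 7

7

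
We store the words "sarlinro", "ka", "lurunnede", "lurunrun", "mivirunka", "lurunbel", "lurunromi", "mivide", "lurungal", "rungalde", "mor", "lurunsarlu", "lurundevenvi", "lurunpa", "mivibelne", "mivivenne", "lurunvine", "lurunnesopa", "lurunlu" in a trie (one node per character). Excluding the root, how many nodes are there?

Trace insertions, counting only characters that open a new branch:
  "sarlinro" → 8 new (s, a, r, l, i, n, r, o)
  "ka" → 2 new (k, a)
  "lurunnede" → 9 new (l, u, r, u, n, n, e, d, e)
  "lurunrun" → prefix "lurun" already present; 3 new (r, u, n)
  "mivirunka" → 9 new (m, i, v, i, r, u, n, k, a)
  "lurunbel" → prefix "lurun" already present; 3 new (b, e, l)
  "lurunromi" → prefix "lurunr" already present; 3 new (o, m, i)
  "mivide" → prefix "mivi" already present; 2 new (d, e)
  "lurungal" → prefix "lurun" already present; 3 new (g, a, l)
  "rungalde" → 8 new (r, u, n, g, a, l, d, e)
  "mor" → prefix "m" already present; 2 new (o, r)
  "lurunsarlu" → prefix "lurun" already present; 5 new (s, a, r, l, u)
  "lurundevenvi" → prefix "lurun" already present; 7 new (d, e, v, e, n, v, i)
  "lurunpa" → prefix "lurun" already present; 2 new (p, a)
  "mivibelne" → prefix "mivi" already present; 5 new (b, e, l, n, e)
  "mivivenne" → prefix "mivi" already present; 5 new (v, e, n, n, e)
  "lurunvine" → prefix "lurun" already present; 4 new (v, i, n, e)
  "lurunnesopa" → prefix "lurunne" already present; 4 new (s, o, p, a)
  "lurunlu" → prefix "lurun" already present; 2 new (l, u)
Total nodes = 8 + 2 + 9 + 3 + 9 + 3 + 3 + 2 + 3 + 8 + 2 + 5 + 7 + 2 + 5 + 5 + 4 + 4 + 2 = 86

86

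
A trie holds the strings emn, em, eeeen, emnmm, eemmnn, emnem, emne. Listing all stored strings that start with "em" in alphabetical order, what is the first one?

em

DFS of the "em" subtree visits, in order: "em", "emn", "emne", "emnem", "emnmm"
The 1st is em.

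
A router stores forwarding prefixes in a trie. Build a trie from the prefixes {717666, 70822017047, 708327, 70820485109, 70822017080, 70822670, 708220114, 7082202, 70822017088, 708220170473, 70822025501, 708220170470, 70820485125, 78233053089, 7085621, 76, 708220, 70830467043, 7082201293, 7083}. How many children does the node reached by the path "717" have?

1

Follow the path "717" to its node, then look at its outgoing edges.
Distinct next characters after "717": 6.
That node has 1 child edge.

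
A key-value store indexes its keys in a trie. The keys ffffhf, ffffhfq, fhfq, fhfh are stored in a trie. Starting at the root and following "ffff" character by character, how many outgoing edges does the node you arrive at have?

Follow the path "ffff" to its node, then look at its outgoing edges.
Characters that immediately follow "ffff" among the stored strings: {h}.
That node has 1 child edge.

1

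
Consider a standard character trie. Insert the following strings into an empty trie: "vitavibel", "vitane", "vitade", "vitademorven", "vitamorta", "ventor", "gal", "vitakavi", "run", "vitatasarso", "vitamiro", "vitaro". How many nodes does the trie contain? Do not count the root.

51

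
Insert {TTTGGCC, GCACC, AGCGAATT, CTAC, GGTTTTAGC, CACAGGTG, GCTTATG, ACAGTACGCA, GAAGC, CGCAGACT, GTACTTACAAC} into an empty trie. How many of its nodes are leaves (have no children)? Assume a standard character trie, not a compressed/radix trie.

11

A leaf is a node with no children — equivalently, the end of a word that is not a proper prefix of any other stored word.
Those words: "ACAGTACGCA", "AGCGAATT", "CACAGGTG", "CGCAGACT", "CTAC", "GAAGC", "GCACC", "GCTTATG", "GGTTTTAGC", "GTACTTACAAC", "TTTGGCC"
Leaf count: 11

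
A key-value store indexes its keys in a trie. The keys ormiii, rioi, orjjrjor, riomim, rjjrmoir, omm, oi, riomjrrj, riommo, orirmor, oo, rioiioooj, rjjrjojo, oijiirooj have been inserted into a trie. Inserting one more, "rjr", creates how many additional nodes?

1

"rj" is already a path in the trie; the remaining "r" must be added.
New nodes needed: |"rjr"| − 2 = 3 − 2 = 1.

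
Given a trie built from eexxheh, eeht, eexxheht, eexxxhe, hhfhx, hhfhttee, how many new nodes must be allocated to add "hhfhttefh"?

2

Walking "hhfhttefh" from the root, the first 7 characters ("hhfhtte") follow existing edges; "f" is the first miss.
So 9 − 7 = 2 new nodes.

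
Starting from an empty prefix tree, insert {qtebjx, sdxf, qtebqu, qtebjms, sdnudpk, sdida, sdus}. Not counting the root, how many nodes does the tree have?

24

Trace insertions, counting only characters that open a new branch:
  "qtebjx" → 6 new (q, t, e, b, j, x)
  "sdxf" → 4 new (s, d, x, f)
  "qtebqu" → prefix "qteb" already present; 2 new (q, u)
  "qtebjms" → prefix "qtebj" already present; 2 new (m, s)
  "sdnudpk" → prefix "sd" already present; 5 new (n, u, d, p, k)
  "sdida" → prefix "sd" already present; 3 new (i, d, a)
  "sdus" → prefix "sd" already present; 2 new (u, s)
Total nodes = 6 + 4 + 2 + 2 + 5 + 3 + 2 = 24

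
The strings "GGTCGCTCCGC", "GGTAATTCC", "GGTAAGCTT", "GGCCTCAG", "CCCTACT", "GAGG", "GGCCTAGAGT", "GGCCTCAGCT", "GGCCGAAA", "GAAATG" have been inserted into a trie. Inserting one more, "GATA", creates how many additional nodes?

2

The longest prefix of "GATA" already in the trie is "GA" (length 2).
Each of the 2 remaining characters creates one node.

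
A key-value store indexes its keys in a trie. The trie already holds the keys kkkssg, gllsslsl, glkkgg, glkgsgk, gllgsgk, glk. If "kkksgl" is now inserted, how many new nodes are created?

2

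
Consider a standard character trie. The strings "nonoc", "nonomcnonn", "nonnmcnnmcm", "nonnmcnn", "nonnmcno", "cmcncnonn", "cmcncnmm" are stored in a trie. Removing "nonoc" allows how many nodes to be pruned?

After clearing the end-marker at "nonoc", prune upward until reaching a node still needed by another word.
The suffix "c" (1 node) is used only by "nonoc"; the node for "nono" still has the child "m", so pruning stops there.
Nodes removed: 1

1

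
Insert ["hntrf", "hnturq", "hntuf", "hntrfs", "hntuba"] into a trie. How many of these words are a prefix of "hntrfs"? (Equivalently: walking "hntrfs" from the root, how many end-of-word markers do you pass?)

2

Check each prefix of "hntrfs" against the stored set — each match is an end-marker on the path.
Prefixes of the query that are stored words: "hntrf", "hntrfs"
Count: 2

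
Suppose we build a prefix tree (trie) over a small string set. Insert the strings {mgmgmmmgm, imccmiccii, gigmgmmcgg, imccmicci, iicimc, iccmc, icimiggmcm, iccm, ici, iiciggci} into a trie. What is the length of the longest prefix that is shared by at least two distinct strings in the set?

9

Look for the deepest trie node that still has at least two words in its subtree.
"imccmicci" and "imccmiccii" agree on "imccmicci" (9 characters) before diverging; nothing deeper is shared.
Longest shared-prefix length: 9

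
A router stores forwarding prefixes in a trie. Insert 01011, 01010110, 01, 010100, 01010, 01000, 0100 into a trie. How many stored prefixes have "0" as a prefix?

7

Traverse to the node for "0", then collect every word in that subtree.
Words under "0": 01, 0100, 01000, 01010, 010100, 01010110, 01011
Count: 7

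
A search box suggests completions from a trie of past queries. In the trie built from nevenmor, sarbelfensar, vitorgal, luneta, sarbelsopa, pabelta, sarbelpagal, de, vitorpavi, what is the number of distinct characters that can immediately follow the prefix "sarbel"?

Follow the path "sarbel" to its node, then look at its outgoing edges.
Distinct next characters after "sarbel": f, p, s.
That node has 3 child edges.

3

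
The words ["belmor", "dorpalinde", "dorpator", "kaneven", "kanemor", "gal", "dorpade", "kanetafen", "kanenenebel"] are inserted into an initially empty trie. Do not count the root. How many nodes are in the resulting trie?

46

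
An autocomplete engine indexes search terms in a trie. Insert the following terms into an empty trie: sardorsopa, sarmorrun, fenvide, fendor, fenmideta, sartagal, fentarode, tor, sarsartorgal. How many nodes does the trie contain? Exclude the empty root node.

55

Insert word by word; a character creates a node only if that edge doesn't already exist:
  "sardorsopa" → 10 new (s, a, r, d, o, r, s, o, p, a)
  "sarmorrun" → prefix "sar" already present; 6 new (m, o, r, r, u, n)
  "fenvide" → 7 new (f, e, n, v, i, d, e)
  "fendor" → prefix "fen" already present; 3 new (d, o, r)
  "fenmideta" → prefix "fen" already present; 6 new (m, i, d, e, t, a)
  "sartagal" → prefix "sar" already present; 5 new (t, a, g, a, l)
  "fentarode" → prefix "fen" already present; 6 new (t, a, r, o, d, e)
  "tor" → 3 new (t, o, r)
  "sarsartorgal" → prefix "sar" already present; 9 new (s, a, r, t, o, r, g, a, l)
Total nodes = 10 + 6 + 7 + 3 + 6 + 5 + 6 + 3 + 9 = 55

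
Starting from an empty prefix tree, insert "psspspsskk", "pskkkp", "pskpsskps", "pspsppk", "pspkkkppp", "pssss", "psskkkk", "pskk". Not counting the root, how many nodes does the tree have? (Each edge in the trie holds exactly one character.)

37

Insert word by word; a character creates a node only if that edge doesn't already exist:
  "psspspsskk" → 10 new (p, s, s, p, s, p, s, s, k, k)
  "pskkkp" → prefix "ps" already present; 4 new (k, k, k, p)
  "pskpsskps" → prefix "psk" already present; 6 new (p, s, s, k, p, s)
  "pspsppk" → prefix "ps" already present; 5 new (p, s, p, p, k)
  "pspkkkppp" → prefix "psp" already present; 6 new (k, k, k, p, p, p)
  "pssss" → prefix "pss" already present; 2 new (s, s)
  "psskkkk" → prefix "pss" already present; 4 new (k, k, k, k)
  "pskk" → prefix "pskk" already present; 0 new (none)
Total nodes = 10 + 4 + 6 + 5 + 6 + 2 + 4 + 0 = 37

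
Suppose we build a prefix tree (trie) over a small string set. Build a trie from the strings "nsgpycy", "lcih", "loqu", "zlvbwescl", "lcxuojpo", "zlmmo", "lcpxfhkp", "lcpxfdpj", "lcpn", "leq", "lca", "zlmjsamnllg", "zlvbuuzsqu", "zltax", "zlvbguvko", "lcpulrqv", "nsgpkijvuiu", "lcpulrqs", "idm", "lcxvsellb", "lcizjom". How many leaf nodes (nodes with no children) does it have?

21

A leaf is a node with no children — equivalently, the end of a word that is not a proper prefix of any other stored word.
Those words: "idm", "lca", "lcih", "lcizjom", "lcpn", "lcpulrqs", "lcpulrqv", "lcpxfdpj", "lcpxfhkp", "lcxuojpo", "lcxvsellb", "leq", "loqu", "nsgpkijvuiu", "nsgpycy", "zlmjsamnllg", "zlmmo", "zltax", "zlvbguvko", "zlvbuuzsqu", "zlvbwescl"
Leaf count: 21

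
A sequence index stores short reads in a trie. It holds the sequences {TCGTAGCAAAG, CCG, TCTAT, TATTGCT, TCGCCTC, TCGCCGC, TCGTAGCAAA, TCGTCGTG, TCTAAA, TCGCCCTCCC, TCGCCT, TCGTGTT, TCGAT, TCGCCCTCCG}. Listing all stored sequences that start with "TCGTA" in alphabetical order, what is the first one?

TCGTAGCAAA

Words with prefix "TCGTA", in lexicographic order: "TCGTAGCAAA", "TCGTAGCAAAG"
Position 1: TCGTAGCAAA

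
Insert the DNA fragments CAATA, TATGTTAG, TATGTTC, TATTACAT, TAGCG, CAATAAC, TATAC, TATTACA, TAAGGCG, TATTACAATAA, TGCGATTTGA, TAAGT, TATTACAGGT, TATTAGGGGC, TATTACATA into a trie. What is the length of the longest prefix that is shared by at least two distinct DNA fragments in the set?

Look for the deepest trie node that still has at least two words in its subtree.
"TATTACAT" and "TATTACATA" agree on "TATTACAT" (8 characters) before diverging; nothing deeper is shared.
Longest shared-prefix length: 8

8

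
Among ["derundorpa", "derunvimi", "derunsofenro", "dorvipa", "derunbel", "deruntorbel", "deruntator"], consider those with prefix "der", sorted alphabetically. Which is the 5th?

Words with prefix "der", in lexicographic order: "derunbel", "derundorpa", "derunsofenro", "deruntator", "deruntorbel", "derunvimi"
Position 5: deruntorbel

deruntorbel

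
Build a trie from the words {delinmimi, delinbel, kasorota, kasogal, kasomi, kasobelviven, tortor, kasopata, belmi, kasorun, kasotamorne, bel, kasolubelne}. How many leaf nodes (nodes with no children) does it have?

12

A leaf is a node with no children — equivalently, the end of a word that is not a proper prefix of any other stored word.
Those words: "belmi", "delinbel", "delinmimi", "kasobelviven", "kasogal", "kasolubelne", "kasomi", "kasopata", "kasorota", "kasorun", "kasotamorne", "tortor"
Leaf count: 12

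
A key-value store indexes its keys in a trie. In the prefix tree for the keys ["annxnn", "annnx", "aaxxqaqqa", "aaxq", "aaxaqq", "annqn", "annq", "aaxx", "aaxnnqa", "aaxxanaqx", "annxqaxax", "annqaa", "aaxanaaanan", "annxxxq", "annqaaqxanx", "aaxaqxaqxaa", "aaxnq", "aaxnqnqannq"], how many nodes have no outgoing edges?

Leaves are exactly the stored words that no other stored word extends.
Those words: "aaxanaaanan", "aaxaqq", "aaxaqxaqxaa", "aaxnnqa", "aaxnqnqannq", "aaxq", "aaxxanaqx", "aaxxqaqqa", "annnx", "annqaaqxanx", "annqn", "annxnn", "annxqaxax", "annxxxq"
Leaf count: 14

14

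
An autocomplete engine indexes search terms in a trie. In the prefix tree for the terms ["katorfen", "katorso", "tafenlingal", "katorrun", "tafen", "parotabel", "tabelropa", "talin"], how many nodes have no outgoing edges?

7

Leaves are exactly the stored words that no other stored word extends.
Those words: "katorfen", "katorrun", "katorso", "parotabel", "tabelropa", "tafenlingal", "talin"
Leaf count: 7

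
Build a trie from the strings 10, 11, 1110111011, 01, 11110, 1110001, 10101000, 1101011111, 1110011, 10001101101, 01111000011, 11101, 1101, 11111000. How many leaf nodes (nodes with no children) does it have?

9

A leaf is a node with no children — equivalently, the end of a word that is not a proper prefix of any other stored word.
Those words: "01111000011", "10001101101", "10101000", "1101011111", "1110001", "1110011", "1110111011", "11110", "11111000"
Leaf count: 9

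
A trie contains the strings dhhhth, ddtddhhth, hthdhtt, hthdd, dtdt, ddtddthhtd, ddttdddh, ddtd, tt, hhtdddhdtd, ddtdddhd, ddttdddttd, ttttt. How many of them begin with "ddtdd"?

3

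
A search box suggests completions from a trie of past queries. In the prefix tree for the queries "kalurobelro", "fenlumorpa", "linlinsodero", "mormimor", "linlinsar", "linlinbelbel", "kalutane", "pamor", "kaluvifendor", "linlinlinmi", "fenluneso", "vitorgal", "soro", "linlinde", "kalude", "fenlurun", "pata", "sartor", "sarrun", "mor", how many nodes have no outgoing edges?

Leaves are exactly the stored words that no other stored word extends.
Those words: "fenlumorpa", "fenluneso", "fenlurun", "kalude", "kalurobelro", "kalutane", "kaluvifendor", "linlinbelbel", "linlinde", "linlinlinmi", "linlinsar", "linlinsodero", "mormimor", "pamor", "pata", "sarrun", "sartor", "soro", "vitorgal"
Leaf count: 19

19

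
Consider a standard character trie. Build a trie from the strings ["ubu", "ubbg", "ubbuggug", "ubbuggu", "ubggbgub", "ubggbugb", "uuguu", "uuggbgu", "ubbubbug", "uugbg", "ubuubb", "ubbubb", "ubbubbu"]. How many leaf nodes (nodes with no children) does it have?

A leaf is a node with no children — equivalently, the end of a word that is not a proper prefix of any other stored word.
Those words: "ubbg", "ubbubbug", "ubbuggug", "ubggbgub", "ubggbugb", "ubuubb", "uugbg", "uuggbgu", "uuguu"
Leaf count: 9

9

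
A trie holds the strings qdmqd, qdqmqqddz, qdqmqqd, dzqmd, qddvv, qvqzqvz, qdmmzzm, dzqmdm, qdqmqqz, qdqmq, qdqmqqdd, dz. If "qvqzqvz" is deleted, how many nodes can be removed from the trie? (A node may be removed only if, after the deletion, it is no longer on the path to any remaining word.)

After clearing the end-marker at "qvqzqvz", prune upward until reaching a node still needed by another word.
The suffix "vqzqvz" (6 nodes) is used only by "qvqzqvz"; the node for "q" still has the child "d", so pruning stops there.
Nodes removed: 6

6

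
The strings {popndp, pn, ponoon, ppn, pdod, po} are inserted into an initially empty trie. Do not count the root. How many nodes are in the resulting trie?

Count nodes per top-level branch (shared prefixes stored once):
  'p'-branch (pdod, pn, po, ponoon, popndp, ppn): 16 nodes
Sum: 16

16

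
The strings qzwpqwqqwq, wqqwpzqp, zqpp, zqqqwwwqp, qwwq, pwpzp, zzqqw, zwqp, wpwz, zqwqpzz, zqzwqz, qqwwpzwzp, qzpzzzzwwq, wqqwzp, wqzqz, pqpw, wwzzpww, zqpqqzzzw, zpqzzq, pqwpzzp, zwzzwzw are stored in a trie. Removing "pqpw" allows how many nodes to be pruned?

2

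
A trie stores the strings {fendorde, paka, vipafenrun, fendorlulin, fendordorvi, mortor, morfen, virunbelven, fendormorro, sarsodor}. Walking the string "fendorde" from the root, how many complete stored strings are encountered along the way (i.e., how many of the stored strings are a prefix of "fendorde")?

Walk "fendorde" from the root; an end-of-word marker is hit whenever a stored word is a prefix of "fendorde".
Prefixes of the query that are stored words: "fendorde"
Count: 1

1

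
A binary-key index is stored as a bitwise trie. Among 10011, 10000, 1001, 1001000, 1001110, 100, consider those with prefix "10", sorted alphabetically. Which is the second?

10000

DFS of the "10" subtree visits, in order: "100", "10000", "1001", "1001000", "10011", "1001110"
Position 2: 10000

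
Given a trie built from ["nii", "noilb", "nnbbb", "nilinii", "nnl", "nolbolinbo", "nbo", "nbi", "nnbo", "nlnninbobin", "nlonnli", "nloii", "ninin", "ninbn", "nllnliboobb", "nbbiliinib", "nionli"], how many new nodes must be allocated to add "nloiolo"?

3

The longest prefix of "nloiolo" already in the trie is "nloi" (length 4).
New nodes needed: |"nloiolo"| − 4 = 7 − 4 = 3.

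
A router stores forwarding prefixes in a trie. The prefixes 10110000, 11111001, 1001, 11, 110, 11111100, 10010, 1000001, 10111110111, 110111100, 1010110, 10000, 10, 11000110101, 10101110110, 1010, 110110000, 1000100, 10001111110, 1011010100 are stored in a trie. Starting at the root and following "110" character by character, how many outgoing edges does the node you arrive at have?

2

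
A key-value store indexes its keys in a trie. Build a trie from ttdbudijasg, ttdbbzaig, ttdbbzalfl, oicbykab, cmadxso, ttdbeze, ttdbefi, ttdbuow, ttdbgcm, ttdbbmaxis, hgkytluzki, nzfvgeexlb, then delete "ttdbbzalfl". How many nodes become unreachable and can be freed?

A node on "ttdbbzalfl"'s path can go only if nothing else ends at it or branches off below it.
The suffix "lfl" (3 nodes) is used only by "ttdbbzalfl"; the node for "ttdbbza" still has the child "i", so pruning stops there.
Nodes removed: 3

3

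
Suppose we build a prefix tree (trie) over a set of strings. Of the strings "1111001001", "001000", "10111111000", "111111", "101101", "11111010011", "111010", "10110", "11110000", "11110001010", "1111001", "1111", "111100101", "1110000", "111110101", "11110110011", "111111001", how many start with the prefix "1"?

16

Walk to "1"; the words in its subtree are exactly those with that prefix.
Words under "1": 10110, 101101, 10111111000, 1110000, 111010, 1111, 11110000, 11110001010, 1111001, 1111001001, 111100101, 11110110011, 11111010011, 111110101, 111111, 111111001
Count: 16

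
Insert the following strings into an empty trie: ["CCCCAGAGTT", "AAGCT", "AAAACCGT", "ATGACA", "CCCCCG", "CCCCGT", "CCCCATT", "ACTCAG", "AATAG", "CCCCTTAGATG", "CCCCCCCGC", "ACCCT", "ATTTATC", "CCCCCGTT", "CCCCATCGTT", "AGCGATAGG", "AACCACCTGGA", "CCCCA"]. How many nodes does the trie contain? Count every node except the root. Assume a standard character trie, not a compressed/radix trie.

82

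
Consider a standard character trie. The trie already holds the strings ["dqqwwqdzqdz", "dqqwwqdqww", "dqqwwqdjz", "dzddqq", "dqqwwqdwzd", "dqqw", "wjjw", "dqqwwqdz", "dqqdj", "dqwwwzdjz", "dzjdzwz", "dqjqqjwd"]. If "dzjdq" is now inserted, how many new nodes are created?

The longest prefix of "dzjdq" already in the trie is "dzjd" (length 4).
So 5 − 4 = 1 new nodes.

1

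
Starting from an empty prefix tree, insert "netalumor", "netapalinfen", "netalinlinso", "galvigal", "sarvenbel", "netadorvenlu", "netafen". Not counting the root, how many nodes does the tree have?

Count nodes per top-level branch (shared prefixes stored once):
  'g'-branch (galvigal): 8 nodes
  'n'-branch (netadorvenlu, netafen, netalinlinso, netalumor, netapalinfen): 35 nodes
  's'-branch (sarvenbel): 9 nodes
Sum: 52

52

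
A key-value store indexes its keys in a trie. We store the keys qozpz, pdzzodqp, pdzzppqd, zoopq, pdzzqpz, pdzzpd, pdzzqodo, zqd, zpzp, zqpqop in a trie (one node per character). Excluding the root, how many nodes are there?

38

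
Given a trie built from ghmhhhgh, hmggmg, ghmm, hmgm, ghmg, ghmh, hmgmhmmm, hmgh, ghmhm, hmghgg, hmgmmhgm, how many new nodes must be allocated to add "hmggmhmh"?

3

"hmggm" is already a path in the trie; the remaining "hmh" must be added.
So 8 − 5 = 3 new nodes.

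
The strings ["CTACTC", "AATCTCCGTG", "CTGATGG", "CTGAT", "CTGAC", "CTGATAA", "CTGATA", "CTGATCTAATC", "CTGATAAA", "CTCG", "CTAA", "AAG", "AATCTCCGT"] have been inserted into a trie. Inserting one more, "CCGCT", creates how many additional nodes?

The longest prefix of "CCGCT" already in the trie is "C" (length 1).
Each of the 4 remaining characters creates one node.

4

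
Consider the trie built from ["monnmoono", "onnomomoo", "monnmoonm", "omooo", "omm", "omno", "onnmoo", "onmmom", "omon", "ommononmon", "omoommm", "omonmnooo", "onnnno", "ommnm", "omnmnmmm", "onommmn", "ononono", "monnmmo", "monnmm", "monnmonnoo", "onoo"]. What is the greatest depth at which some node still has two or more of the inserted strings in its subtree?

Look for the deepest trie node that still has at least two words in its subtree.
e.g. "monnmoonm" and "monnmoono" share the prefix "monnmoon" of length 8; no pair shares a longer one.
Longest shared-prefix length: 8

8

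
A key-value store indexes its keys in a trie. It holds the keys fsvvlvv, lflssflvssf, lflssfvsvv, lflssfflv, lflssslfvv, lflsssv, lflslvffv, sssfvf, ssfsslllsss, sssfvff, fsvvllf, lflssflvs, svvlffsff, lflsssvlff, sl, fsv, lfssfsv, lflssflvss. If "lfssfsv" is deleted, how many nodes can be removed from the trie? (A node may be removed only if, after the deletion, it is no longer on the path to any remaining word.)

After clearing the end-marker at "lfssfsv", prune upward until reaching a node still needed by another word.
The suffix "ssfsv" (5 nodes) is used only by "lfssfsv"; the node for "lf" still has the child "l", so pruning stops there.
Nodes removed: 5

5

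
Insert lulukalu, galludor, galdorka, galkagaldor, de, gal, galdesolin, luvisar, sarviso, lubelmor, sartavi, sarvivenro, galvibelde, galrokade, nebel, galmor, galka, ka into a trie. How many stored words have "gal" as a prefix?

Traverse to the node for "gal", then collect every word in that subtree.
Matches: "gal", "galdesolin", "galdorka", "galka", "galkagaldor", "galludor", "galmor", "galrokade", "galvibelde"
Count: 9

9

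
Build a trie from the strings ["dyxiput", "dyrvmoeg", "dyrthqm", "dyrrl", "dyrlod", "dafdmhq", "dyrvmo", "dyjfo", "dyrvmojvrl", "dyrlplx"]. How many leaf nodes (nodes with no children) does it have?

9

A leaf is a node with no children — equivalently, the end of a word that is not a proper prefix of any other stored word.
Those words: "dafdmhq", "dyjfo", "dyrlod", "dyrlplx", "dyrrl", "dyrthqm", "dyrvmoeg", "dyrvmojvrl", "dyxiput"
Leaf count: 9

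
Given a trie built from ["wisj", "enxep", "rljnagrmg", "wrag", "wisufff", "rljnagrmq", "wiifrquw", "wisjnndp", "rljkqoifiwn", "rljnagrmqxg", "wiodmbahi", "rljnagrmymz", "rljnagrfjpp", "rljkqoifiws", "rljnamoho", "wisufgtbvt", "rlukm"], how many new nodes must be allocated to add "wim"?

1

"wi" is already a path in the trie; the remaining "m" must be added.
Each of the 1 remaining characters creates one node.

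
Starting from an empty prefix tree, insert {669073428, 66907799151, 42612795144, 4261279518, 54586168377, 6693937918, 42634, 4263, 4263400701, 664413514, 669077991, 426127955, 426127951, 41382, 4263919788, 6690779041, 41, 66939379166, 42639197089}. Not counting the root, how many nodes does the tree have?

78

For each word, the new-node count is its length minus the longest prefix already in the trie:
  "669073428" → 9 new (6, 6, 9, 0, 7, 3, 4, 2, 8)
  "66907799151" → prefix "66907" already present; 6 new (7, 9, 9, 1, 5, 1)
  "42612795144" → 11 new (4, 2, 6, 1, 2, 7, 9, 5, 1, 4, 4)
  "4261279518" → prefix "426127951" already present; 1 new (8)
  "54586168377" → 11 new (5, 4, 5, 8, 6, 1, 6, 8, 3, 7, 7)
  "6693937918" → prefix "669" already present; 7 new (3, 9, 3, 7, 9, 1, 8)
  "42634" → prefix "426" already present; 2 new (3, 4)
  "4263" → prefix "4263" already present; 0 new (none)
  "4263400701" → prefix "42634" already present; 5 new (0, 0, 7, 0, 1)
  "664413514" → prefix "66" already present; 7 new (4, 4, 1, 3, 5, 1, 4)
  "669077991" → prefix "669077991" already present; 0 new (none)
  "426127955" → prefix "42612795" already present; 1 new (5)
  "426127951" → prefix "426127951" already present; 0 new (none)
  "41382" → prefix "4" already present; 4 new (1, 3, 8, 2)
  "4263919788" → prefix "4263" already present; 6 new (9, 1, 9, 7, 8, 8)
  "6690779041" → prefix "6690779" already present; 3 new (0, 4, 1)
  "41" → prefix "41" already present; 0 new (none)
  "66939379166" → prefix "669393791" already present; 2 new (6, 6)
  "42639197089" → prefix "42639197" already present; 3 new (0, 8, 9)
Total nodes = 9 + 6 + 11 + 1 + 11 + 7 + 2 + 0 + 5 + 7 + 0 + 1 + 0 + 4 + 6 + 3 + 0 + 2 + 3 = 78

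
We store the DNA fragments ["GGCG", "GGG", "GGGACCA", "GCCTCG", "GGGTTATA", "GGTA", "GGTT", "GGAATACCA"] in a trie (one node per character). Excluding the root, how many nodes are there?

Insert word by word; a character creates a node only if that edge doesn't already exist:
  "GGCG" → 4 new (G, G, C, G)
  "GGG" → prefix "GG" already present; 1 new (G)
  "GGGACCA" → prefix "GGG" already present; 4 new (A, C, C, A)
  "GCCTCG" → prefix "G" already present; 5 new (C, C, T, C, G)
  "GGGTTATA" → prefix "GGG" already present; 5 new (T, T, A, T, A)
  "GGTA" → prefix "GG" already present; 2 new (T, A)
  "GGTT" → prefix "GGT" already present; 1 new (T)
  "GGAATACCA" → prefix "GG" already present; 7 new (A, A, T, A, C, C, A)
Total nodes = 4 + 1 + 4 + 5 + 5 + 2 + 1 + 7 = 29

29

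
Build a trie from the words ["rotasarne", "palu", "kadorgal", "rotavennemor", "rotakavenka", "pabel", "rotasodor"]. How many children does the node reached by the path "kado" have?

The children of the "kado" node are the distinct next characters among strings starting with "kado".
Characters that immediately follow "kado" among the stored strings: {r}.
That node has 1 child edge.

1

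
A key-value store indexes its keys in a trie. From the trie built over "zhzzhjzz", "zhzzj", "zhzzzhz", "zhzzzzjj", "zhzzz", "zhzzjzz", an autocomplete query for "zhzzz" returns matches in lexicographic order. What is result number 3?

zhzzzzjj

Words with prefix "zhzzz", in lexicographic order: "zhzzz", "zhzzzhz", "zhzzzzjj"
Position 3: zhzzzzjj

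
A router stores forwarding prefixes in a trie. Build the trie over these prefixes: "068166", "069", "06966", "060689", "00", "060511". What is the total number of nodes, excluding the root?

Trie structure (* marks end of a word):
(root)
└─ 0
   ├─ 0 *
   └─ 6
      ├─ 0
      │  ├─ 5
      │  │  └─ 1
      │  │     └─ 1 *
      │  └─ 6
      │     └─ 8
      │        └─ 9 *
      ├─ 8
      │  └─ 1
      │     └─ 6
      │        └─ 6 *
      └─ 9 *
         └─ 6
            └─ 6 *
Counting every labelled node above: 17.

17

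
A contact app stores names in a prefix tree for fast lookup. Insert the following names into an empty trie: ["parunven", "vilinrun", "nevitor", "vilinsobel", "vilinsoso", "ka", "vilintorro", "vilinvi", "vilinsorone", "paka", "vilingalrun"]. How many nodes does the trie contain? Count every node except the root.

51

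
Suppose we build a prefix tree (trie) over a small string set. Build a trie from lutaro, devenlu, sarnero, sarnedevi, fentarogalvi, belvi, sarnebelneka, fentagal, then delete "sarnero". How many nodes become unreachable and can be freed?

2

After clearing the end-marker at "sarnero", prune upward until reaching a node still needed by another word.
The suffix "ro" (2 nodes) is used only by "sarnero"; the node for "sarne" still has the child "d", so pruning stops there.
Nodes removed: 2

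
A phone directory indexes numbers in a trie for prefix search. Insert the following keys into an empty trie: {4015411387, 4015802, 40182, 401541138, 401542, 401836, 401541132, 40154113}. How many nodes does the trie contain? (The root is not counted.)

Trie structure (* marks end of a word):
(root)
└─ 4
   └─ 0
      └─ 1
         ├─ 5
         │  ├─ 4
         │  │  ├─ 1
         │  │  │  └─ 1
         │  │  │     └─ 3 *
         │  │  │        ├─ 2 *
         │  │  │        └─ 8 *
         │  │  │           └─ 7 *
         │  │  └─ 2 *
         │  └─ 8
         │     └─ 0
         │        └─ 2 *
         └─ 8
            ├─ 2 *
            └─ 3
               └─ 6 *
Counting every labelled node above: 19.

19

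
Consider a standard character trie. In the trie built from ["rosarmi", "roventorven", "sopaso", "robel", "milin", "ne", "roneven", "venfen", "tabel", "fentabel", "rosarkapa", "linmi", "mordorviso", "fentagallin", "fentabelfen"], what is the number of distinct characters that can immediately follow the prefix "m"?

Walk "m" from the root, arriving at one node.
Distinct next characters after "m": i, o.
That node has 2 child edges.

2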